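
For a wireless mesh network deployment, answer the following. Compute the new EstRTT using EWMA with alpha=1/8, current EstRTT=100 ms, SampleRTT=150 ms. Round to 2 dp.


Given: EstRTT = 100 ms, SampleRTT = 150 ms, alpha = 1/8
New EstRTT = (1 - alpha) * EstRTT + alpha * SampleRTT
(7/8) * 100 = 87.5
(1/8) * 150 = 18.75
New EstRTT = 87.5 + 18.75 = 106.25 ms -> 106.25 ms (2 dp)

106.25


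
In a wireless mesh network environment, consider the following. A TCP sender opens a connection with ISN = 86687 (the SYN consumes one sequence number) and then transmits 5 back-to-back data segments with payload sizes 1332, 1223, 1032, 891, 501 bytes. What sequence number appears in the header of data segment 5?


The SYN occupies sequence number ISN = 86687, so the first data byte is ISN + 1 = 86688.
SEQ of data segment i = (ISN + 1) + sum of payload sizes of segments 1..i-1.
Segment 1: SEQ = 86688, payload = 1332 bytes
Segment 2: SEQ = 88020, payload = 1223 bytes
Segment 3: SEQ = 89243, payload = 1032 bytes
Segment 4: SEQ = 90275, payload = 891 bytes
Segment 5: SEQ = 91166, payload = 501 bytes
SEQ of segment 5 = 86688 + 1332 + 1223 + 1032 + 891 = 91166

91166


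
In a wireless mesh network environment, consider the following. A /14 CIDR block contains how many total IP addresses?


Given: CIDR prefix /14
Host bits = 32 - 14 = 18
Total addresses = 2^18 = 262144

262144


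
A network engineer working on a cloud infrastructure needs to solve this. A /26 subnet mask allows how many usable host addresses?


Given: subnet mask /26
Host bits = 32 - 26 = 6
Total addresses = 2^6 = 64
Usable hosts = 64 - 2 (network + broadcast) = 62

62


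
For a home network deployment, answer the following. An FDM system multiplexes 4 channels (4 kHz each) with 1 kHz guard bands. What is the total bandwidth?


Given: 4 channels, 4 kHz each, guard = 1 kHz
Channel bandwidth = 4 * 4 = 16 kHz
Guard bands = 3 gaps * 1 kHz = 3 kHz
Total = 16 + 3 = 19 kHz

19


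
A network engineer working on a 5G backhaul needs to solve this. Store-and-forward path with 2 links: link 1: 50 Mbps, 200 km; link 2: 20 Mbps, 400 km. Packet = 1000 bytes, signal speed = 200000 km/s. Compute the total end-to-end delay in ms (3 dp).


Packet = 1000 bytes = 8000 bits. Store-and-forward: sum (t_trans + t_prop) per link.
Link 1: t_trans = 8000/(50*10^6) s = 0.1600 ms; t_prop = 200/200000 s = 1.0000 ms; subtotal = 1.1600 ms
Link 2: t_trans = 8000/(20*10^6) s = 0.4000 ms; t_prop = 400/200000 s = 2.0000 ms; subtotal = 2.4000 ms
End-to-end = 1.1600 + 2.4000 = 3.5600 ms -> 3.560 ms (3 dp)

3.560


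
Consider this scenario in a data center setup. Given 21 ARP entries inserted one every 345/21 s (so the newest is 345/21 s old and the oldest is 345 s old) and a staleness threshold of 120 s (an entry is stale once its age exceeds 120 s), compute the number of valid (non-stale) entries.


Ages are k * 345/21 s for k = 1..21 (spacing = 16.4286 s).
Entry k is valid iff k * 345/21 <= 120 iff k <= 21 * 120 / 345 = 7.3043
n_valid = floor(7.3043) = 7
(n_stale = 21 - 7 = 14)

7


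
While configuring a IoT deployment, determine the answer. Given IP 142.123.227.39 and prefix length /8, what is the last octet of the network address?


Given: IP = 142.123.227.39, prefix = /8
Subnet mask = 255.0.0.0
Last octet of IP: 39
Last octet of mask: 0
Network last octet = 39 AND 0 = 0

0


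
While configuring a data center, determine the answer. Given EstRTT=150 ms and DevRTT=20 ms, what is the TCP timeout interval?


Given: EstRTT = 150 ms, DevRTT = 20 ms
Timeout = EstRTT + 4 * DevRTT
4 * DevRTT = 4 * 20 = 80
Timeout = 150 + 80 = 230 ms

230


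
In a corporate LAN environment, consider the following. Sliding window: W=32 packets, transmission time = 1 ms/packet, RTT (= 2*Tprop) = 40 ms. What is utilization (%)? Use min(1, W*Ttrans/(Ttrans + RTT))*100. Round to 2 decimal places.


Given: W = 32, Ttrans = 1 ms, RTT = 40 ms (= 2 * Tprop, Tprop = 20 ms)
Cycle time = Ttrans + RTT = 1 + 40 = 41 ms (first packet sent until its ACK returns)
W * Ttrans = 32 * 1 = 32 ms of sending per cycle
W * Ttrans / (Ttrans + RTT) = 32 / 41 = 0.780488
U = min(1, 0.780488) = 0.780488
U% = 78.05%

78.05


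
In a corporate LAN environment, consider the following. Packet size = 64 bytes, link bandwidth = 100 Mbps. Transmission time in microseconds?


Given: packet = 64 bytes, bandwidth = 100 Mbps
Packet in bits = 64 * 8 = 512 bits
Bandwidth = 100 * 10^6 = 100000000 bps
Time = 512 / 100000000 seconds
Time in us = 512 * 10^6 / 100000000 = 5.12

5.12


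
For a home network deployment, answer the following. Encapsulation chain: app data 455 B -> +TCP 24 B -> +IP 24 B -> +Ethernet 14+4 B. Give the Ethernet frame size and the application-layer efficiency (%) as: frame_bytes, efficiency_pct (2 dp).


TCP segment = 455 + 24 = 479 B
IP packet = 479 + 24 = 503 B
Ethernet frame = 503 + 14 + 4 = 521 B
Efficiency = app / frame = 455 / 521 = 0.873321 = 87.3321% -> 87.33% (2 dp)

521, 87.33


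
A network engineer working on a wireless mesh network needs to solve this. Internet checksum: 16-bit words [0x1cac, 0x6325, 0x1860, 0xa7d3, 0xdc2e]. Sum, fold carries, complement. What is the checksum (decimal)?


Given words: [0x1cac, 0x6325, 0x1860, 0xa7d3, 0xdc2e]
Step 1: Sum all words
Raw sum = 7340 + 25381 + 6240 + 42963 + 56366 = 138290
Step 2: Fold carry: (7218 + 2) = 7220
One's complement = ~7220 & 0xFFFF = 58315

58315


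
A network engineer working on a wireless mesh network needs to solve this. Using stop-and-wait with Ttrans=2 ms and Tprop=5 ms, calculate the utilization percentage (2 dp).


Given: Ttrans = 2 ms, Tprop = 5 ms
RTT = 2 * Tprop = 2 * 5 = 10 ms
U = Ttrans / (Ttrans + RTT)
U = 2 / (2 + 10)
U = 2 / 12 = 0.166667
U% = 16.67%

16.67


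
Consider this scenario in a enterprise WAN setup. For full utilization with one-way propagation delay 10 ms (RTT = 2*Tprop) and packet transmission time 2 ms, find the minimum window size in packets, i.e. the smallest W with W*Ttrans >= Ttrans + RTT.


Given: Ttrans = 2 ms, RTT = 20 ms (= 2 * Tprop, Tprop = 10 ms)
Time until first ACK returns = Ttrans + RTT = 2 + 20 = 22 ms
Need W * Ttrans >= Ttrans + RTT  ->  W >= (Ttrans + RTT) / Ttrans
(Ttrans + RTT) / Ttrans = 22 / 2 = 11
W_min = ceil(11) = 11

11


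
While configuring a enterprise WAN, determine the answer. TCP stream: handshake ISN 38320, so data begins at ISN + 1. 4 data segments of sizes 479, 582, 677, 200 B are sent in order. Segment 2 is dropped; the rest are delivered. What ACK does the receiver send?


SYN uses sequence number 38320; first data byte = ISN + 1 = 38321.
Segment 1: SEQ = 38321, len = 479 B, covers [38321, 38799]
Segment 2: SEQ = 38800, len = 582 B, covers [38800, 39381] [LOST]
Segment 3: SEQ = 39382, len = 677 B, covers [39382, 40058]
Segment 4: SEQ = 40059, len = 200 B, covers [40059, 40258]
In-order data received: bytes [38321, 38799] (segments 1..1).
Segment 2 missing -> gap begins at byte 38800; later segments buffered out of order.
Cumulative ACK = next expected in-order byte = 38321 + 479 = 38800

38800


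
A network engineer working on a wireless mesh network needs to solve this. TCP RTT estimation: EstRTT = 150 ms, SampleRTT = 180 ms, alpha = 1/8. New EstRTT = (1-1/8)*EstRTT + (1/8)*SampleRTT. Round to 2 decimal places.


Given: EstRTT = 150 ms, SampleRTT = 180 ms, alpha = 1/8
New EstRTT = (1 - alpha) * EstRTT + alpha * SampleRTT
(7/8) * 150 = 131.25
(1/8) * 180 = 22.5
New EstRTT = 131.25 + 22.5 = 153.75 ms -> 153.75 ms (2 dp)

153.75


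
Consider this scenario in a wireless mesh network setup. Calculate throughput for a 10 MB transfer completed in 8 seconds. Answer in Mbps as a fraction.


Given: file = 10 MB, time = 8 s
File in Mb = 10 * 8 = 80 Mb
Throughput = 80 / 8 Mbps
Throughput = 10 Mbps

10


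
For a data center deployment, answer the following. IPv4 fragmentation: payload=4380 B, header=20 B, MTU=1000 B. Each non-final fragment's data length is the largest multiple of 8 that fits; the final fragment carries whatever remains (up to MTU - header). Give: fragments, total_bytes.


Max data per non-final fragment = floor((MTU - header)/8)*8 = floor((1000 - 20)/8)*8 = floor(980/8)*8 = 976 B
Final fragment needs no 8-byte alignment: it can carry up to MTU - header = 980 B
Non-final fragments needed = ceil((payload - 980) / 976) = ceil(3400/976) = ceil(3.4836) = 4
Number of fragments = 4 + 1 = 5
Fragment sizes (data): 4 * 976 B + 476 B (last, 476 <= 980 OK)
Total bytes sent = payload + n_frags * header = 4380 + 5*20 = 4380 + 100 = 4480 B

5, 4480


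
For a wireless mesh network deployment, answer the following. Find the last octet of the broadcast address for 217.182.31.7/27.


Given: IP = 217.182.31.7, prefix = /27
Host bits = 32 - 27 = 5
Network last octet = 7 AND mask = 0
Host part size = 2^5 - 1 = 31
Broadcast last octet = 0 OR 31 = 31

31


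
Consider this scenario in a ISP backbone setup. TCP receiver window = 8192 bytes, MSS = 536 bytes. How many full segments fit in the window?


Given: RWND = 8192 bytes, MSS = 536 bytes
Full segments = floor(RWND / MSS)
Full segments = floor(8192 / 536)
Full segments = floor(15.2836) = 15

15


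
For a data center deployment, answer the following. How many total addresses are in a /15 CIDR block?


Given: CIDR prefix /15
Host bits = 32 - 15 = 17
Total addresses = 2^17 = 131072

131072


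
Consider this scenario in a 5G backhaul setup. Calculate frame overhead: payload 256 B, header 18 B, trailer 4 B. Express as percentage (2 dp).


Given: payload = 256 B, header = 18 B, trailer = 4 B
Overhead bytes = header + trailer = 18 + 4 = 22
Total frame = payload + overhead = 256 + 22 = 278
Overhead % = 22 / 278 * 100 = 7.9137% -> 7.91% (2 dp)

7.91


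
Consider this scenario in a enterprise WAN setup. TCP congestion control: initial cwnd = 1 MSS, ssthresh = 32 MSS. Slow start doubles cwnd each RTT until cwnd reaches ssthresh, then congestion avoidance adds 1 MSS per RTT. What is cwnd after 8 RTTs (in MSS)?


RTT 0: cwnd = 1 MSS (initial)
RTT 1: cwnd = 2 MSS (slow start, doubled)
RTT 2: cwnd = 4 MSS (slow start, doubled)
RTT 3: cwnd = 8 MSS (slow start, doubled)
RTT 4: cwnd = 16 MSS (slow start, doubled)
RTT 5: cwnd = 32 MSS (slow start, doubled)
RTT 6: cwnd = 33 MSS (congestion avoidance, +1)
RTT 7: cwnd = 34 MSS (congestion avoidance, +1)
RTT 8: cwnd = 35 MSS (congestion avoidance, +1)

35


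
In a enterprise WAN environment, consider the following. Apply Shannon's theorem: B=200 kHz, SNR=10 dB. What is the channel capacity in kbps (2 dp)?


Given: B = 200 kHz, SNR = 10 dB
SNR linear = 10^(10/10) = 10
1 + SNR = 11
log2(11) = 3.4594316186
C = 200 * 1000 * 3.4594316186 = 691886.3237 bps
C = 691.886324 kbps -> 691.89 kbps (2 dp)

691.89


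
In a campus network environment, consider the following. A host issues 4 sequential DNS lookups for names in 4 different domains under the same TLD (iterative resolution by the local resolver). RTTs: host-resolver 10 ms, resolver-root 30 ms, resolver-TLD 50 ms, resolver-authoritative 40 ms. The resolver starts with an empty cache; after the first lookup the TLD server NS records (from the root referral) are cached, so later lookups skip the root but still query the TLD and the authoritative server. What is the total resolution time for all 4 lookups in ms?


Lookup 1 (cold cache): local + root + TLD + auth = 10 + 30 + 50 + 40 = 130 ms
Lookups 2..4 (TLD NS cached -> skip root; new domain -> still ask TLD and auth): local + TLD + auth = 10 + 50 + 40 = 100 ms each
Remaining 3 lookups: 3 * 100 = 300 ms
Total = 130 + 300 = 430 ms

430


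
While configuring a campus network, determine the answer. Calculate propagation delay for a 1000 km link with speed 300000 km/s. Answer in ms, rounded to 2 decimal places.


Given: distance = 1000 km, speed = 300000 km/s
Delay = distance / speed = 1000 / 300000 seconds
Delay in ms = 1000 * 1000 / 300000
Delay = 3.3333 ms
Rounded to 2 dp = 3.33 ms

3.33


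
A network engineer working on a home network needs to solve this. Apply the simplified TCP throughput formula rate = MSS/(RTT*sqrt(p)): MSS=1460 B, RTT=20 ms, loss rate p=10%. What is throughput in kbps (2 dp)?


Given: MSS = 1460 bytes, RTT = 20 ms, loss = 10%
RTT in seconds = 20 / 1000 = 0.02
Loss rate = 10% = 0.1
sqrt(loss) = sqrt(0.1) = 0.316227766017
Throughput (bytes/s) = 1460 / (0.02 * 0.316227766017) = 230846.2692
Throughput (kbps) = 230846.2692 * 8 / 1000 = 1846.770154 -> 1846.77 kbps (2 dp)

1846.77


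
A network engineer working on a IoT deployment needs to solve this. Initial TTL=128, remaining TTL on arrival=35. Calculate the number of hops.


Given: initial TTL = 128, received TTL = 35
Hops = initial TTL - received TTL
Hops = 128 - 35 = 93

93


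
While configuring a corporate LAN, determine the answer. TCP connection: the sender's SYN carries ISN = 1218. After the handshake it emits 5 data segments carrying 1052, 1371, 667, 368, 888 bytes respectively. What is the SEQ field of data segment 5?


The SYN occupies sequence number ISN = 1218, so the first data byte is ISN + 1 = 1219.
SEQ of data segment i = (ISN + 1) + sum of payload sizes of segments 1..i-1.
Segment 1: SEQ = 1219, payload = 1052 bytes
Segment 2: SEQ = 2271, payload = 1371 bytes
Segment 3: SEQ = 3642, payload = 667 bytes
Segment 4: SEQ = 4309, payload = 368 bytes
Segment 5: SEQ = 4677, payload = 888 bytes
SEQ of segment 5 = 1219 + 1052 + 1371 + 667 + 368 = 4677

4677


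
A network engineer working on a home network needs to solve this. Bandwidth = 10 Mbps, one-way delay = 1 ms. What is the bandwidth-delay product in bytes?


Given: bandwidth = 10 Mbps, delay = 1 ms
BDP in bits = 10 * 10^6 * 1 / 1000
BDP in bits = 10000
BDP in bytes = 10000 / 8 = 1250

1250


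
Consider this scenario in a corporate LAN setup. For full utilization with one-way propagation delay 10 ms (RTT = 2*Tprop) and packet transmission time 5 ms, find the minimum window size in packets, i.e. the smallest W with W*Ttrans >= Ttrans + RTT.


Given: Ttrans = 5 ms, RTT = 20 ms (= 2 * Tprop, Tprop = 10 ms)
Time until first ACK returns = Ttrans + RTT = 5 + 20 = 25 ms
Need W * Ttrans >= Ttrans + RTT  ->  W >= (Ttrans + RTT) / Ttrans
(Ttrans + RTT) / Ttrans = 25 / 5 = 5
W_min = ceil(5) = 5

5


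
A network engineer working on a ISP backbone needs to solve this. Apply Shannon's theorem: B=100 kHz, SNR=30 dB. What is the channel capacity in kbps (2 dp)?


Given: B = 100 kHz, SNR = 30 dB
SNR linear = 10^(30/10) = 1000
1 + SNR = 1001
log2(1001) = 9.9672262588
C = 100 * 1000 * 9.9672262588 = 996722.6259 bps
C = 996.722626 kbps -> 996.72 kbps (2 dp)

996.72


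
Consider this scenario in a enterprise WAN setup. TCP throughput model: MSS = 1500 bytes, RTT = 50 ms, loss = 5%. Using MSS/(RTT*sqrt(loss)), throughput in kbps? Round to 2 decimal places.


Given: MSS = 1500 bytes, RTT = 50 ms, loss = 5%
RTT in seconds = 50 / 1000 = 0.05
Loss rate = 5% = 0.05
sqrt(loss) = sqrt(0.05) = 0.223606797750
Throughput (bytes/s) = 1500 / (0.05 * 0.223606797750) = 134164.0786
Throughput (kbps) = 134164.0786 * 8 / 1000 = 1073.312629 -> 1073.31 kbps (2 dp)

1073.31


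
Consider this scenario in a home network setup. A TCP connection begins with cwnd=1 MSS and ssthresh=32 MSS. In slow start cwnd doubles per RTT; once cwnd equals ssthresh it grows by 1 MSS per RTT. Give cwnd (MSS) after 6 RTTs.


RTT 0: cwnd = 1 MSS (initial)
RTT 1: cwnd = 2 MSS (slow start, doubled)
RTT 2: cwnd = 4 MSS (slow start, doubled)
RTT 3: cwnd = 8 MSS (slow start, doubled)
RTT 4: cwnd = 16 MSS (slow start, doubled)
RTT 5: cwnd = 32 MSS (slow start, doubled)
RTT 6: cwnd = 33 MSS (congestion avoidance, +1)

33


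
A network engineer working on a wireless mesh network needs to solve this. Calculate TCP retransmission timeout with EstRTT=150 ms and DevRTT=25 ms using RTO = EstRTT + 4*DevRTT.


Given: EstRTT = 150 ms, DevRTT = 25 ms
Timeout = EstRTT + 4 * DevRTT
4 * DevRTT = 4 * 25 = 100
Timeout = 150 + 100 = 250 ms

250


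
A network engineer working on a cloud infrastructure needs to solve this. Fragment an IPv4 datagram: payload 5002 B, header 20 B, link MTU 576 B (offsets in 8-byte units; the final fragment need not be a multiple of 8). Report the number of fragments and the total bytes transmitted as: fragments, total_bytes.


Max data per non-final fragment = floor((MTU - header)/8)*8 = floor((576 - 20)/8)*8 = floor(556/8)*8 = 552 B
Final fragment needs no 8-byte alignment: it can carry up to MTU - header = 556 B
Non-final fragments needed = ceil((payload - 556) / 552) = ceil(4446/552) = ceil(8.0543) = 9
Number of fragments = 9 + 1 = 10
Fragment sizes (data): 9 * 552 B + 34 B (last, 34 <= 556 OK)
Total bytes sent = payload + n_frags * header = 5002 + 10*20 = 5002 + 200 = 5202 B

10, 5202


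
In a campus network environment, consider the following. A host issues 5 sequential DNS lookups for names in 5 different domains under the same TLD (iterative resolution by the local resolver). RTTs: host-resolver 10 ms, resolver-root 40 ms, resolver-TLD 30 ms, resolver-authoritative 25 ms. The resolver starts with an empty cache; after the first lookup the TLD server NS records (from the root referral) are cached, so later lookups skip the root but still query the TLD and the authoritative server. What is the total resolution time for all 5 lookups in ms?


Lookup 1 (cold cache): local + root + TLD + auth = 10 + 40 + 30 + 25 = 105 ms
Lookups 2..5 (TLD NS cached -> skip root; new domain -> still ask TLD and auth): local + TLD + auth = 10 + 30 + 25 = 65 ms each
Remaining 4 lookups: 4 * 65 = 260 ms
Total = 105 + 260 = 365 ms

365


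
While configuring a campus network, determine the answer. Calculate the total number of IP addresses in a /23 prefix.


Given: CIDR prefix /23
Host bits = 32 - 23 = 9
Total addresses = 2^9 = 512

512


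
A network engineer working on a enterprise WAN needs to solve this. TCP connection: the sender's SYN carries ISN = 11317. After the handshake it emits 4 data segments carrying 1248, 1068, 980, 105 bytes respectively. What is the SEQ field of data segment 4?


The SYN occupies sequence number ISN = 11317, so the first data byte is ISN + 1 = 11318.
SEQ of data segment i = (ISN + 1) + sum of payload sizes of segments 1..i-1.
Segment 1: SEQ = 11318, payload = 1248 bytes
Segment 2: SEQ = 12566, payload = 1068 bytes
Segment 3: SEQ = 13634, payload = 980 bytes
Segment 4: SEQ = 14614, payload = 105 bytes
SEQ of segment 4 = 11318 + 1248 + 1068 + 980 = 14614

14614


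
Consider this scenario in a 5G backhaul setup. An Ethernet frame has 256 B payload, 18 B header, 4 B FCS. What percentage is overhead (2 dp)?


Given: payload = 256 B, header = 18 B, trailer = 4 B
Overhead bytes = header + trailer = 18 + 4 = 22
Total frame = payload + overhead = 256 + 22 = 278
Overhead % = 22 / 278 * 100 = 7.9137% -> 7.91% (2 dp)

7.91


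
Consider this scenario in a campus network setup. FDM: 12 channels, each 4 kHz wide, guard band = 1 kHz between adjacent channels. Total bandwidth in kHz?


Given: 12 channels, 4 kHz each, guard = 1 kHz
Channel bandwidth = 12 * 4 = 48 kHz
Guard bands = 11 gaps * 1 kHz = 11 kHz
Total = 48 + 11 = 59 kHz

59


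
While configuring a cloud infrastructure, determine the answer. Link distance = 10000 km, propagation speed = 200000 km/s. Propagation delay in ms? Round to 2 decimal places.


Given: distance = 10000 km, speed = 200000 km/s
Delay = distance / speed = 10000 / 200000 seconds
Delay in ms = 10000 * 1000 / 200000
Delay = 50.0000 ms
Rounded to 2 dp = 50.00 ms

50.00


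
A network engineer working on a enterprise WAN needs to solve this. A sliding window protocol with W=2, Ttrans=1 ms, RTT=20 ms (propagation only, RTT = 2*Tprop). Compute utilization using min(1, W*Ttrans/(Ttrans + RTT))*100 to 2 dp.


Given: W = 2, Ttrans = 1 ms, RTT = 20 ms (= 2 * Tprop, Tprop = 10 ms)
Cycle time = Ttrans + RTT = 1 + 20 = 21 ms (first packet sent until its ACK returns)
W * Ttrans = 2 * 1 = 2 ms of sending per cycle
W * Ttrans / (Ttrans + RTT) = 2 / 21 = 0.095238
U = min(1, 0.095238) = 0.095238
U% = 9.52%

9.52


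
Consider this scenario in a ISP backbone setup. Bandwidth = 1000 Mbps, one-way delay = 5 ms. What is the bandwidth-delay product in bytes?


Given: bandwidth = 1000 Mbps, delay = 5 ms
BDP in bits = 1000 * 10^6 * 5 / 1000
BDP in bits = 5000000
BDP in bytes = 5000000 / 8 = 625000

625000


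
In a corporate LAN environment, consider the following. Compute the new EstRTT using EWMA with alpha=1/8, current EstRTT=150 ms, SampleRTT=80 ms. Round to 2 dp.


Given: EstRTT = 150 ms, SampleRTT = 80 ms, alpha = 1/8
New EstRTT = (1 - alpha) * EstRTT + alpha * SampleRTT
(7/8) * 150 = 131.25
(1/8) * 80 = 10
New EstRTT = 131.25 + 10 = 141.25 ms -> 141.25 ms (2 dp)

141.25


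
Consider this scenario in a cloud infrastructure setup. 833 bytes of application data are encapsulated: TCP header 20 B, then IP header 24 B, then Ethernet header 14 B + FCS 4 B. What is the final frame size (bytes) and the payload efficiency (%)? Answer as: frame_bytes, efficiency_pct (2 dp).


TCP segment = 833 + 20 = 853 B
IP packet = 853 + 24 = 877 B
Ethernet frame = 877 + 14 + 4 = 895 B
Efficiency = app / frame = 833 / 895 = 0.930726 = 93.0726% -> 93.07% (2 dp)

895, 93.07


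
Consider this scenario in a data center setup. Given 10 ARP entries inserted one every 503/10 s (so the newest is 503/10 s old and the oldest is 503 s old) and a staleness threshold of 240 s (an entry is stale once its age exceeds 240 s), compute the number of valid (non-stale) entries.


Ages are k * 503/10 s for k = 1..10 (spacing = 50.3000 s).
Entry k is valid iff k * 503/10 <= 240 iff k <= 10 * 240 / 503 = 4.7714
n_valid = floor(4.7714) = 4
(n_stale = 10 - 4 = 6)

4


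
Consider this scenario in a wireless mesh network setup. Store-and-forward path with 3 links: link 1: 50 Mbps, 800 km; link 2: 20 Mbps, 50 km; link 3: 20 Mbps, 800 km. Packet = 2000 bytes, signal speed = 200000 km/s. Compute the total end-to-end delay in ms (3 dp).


Packet = 2000 bytes = 16000 bits. Store-and-forward: sum (t_trans + t_prop) per link.
Link 1: t_trans = 16000/(50*10^6) s = 0.3200 ms; t_prop = 800/200000 s = 4.0000 ms; subtotal = 4.3200 ms
Link 2: t_trans = 16000/(20*10^6) s = 0.8000 ms; t_prop = 50/200000 s = 0.2500 ms; subtotal = 1.0500 ms
Link 3: t_trans = 16000/(20*10^6) s = 0.8000 ms; t_prop = 800/200000 s = 4.0000 ms; subtotal = 4.8000 ms
End-to-end = 4.3200 + 1.0500 + 4.8000 = 10.1700 ms -> 10.170 ms (3 dp)

10.170


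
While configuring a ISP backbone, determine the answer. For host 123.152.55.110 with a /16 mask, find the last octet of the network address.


Given: IP = 123.152.55.110, prefix = /16
Subnet mask = 255.255.0.0
Last octet of IP: 110
Last octet of mask: 0
Network last octet = 110 AND 0 = 0

0


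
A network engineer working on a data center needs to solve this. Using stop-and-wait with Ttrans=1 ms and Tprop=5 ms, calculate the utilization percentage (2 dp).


Given: Ttrans = 1 ms, Tprop = 5 ms
RTT = 2 * Tprop = 2 * 5 = 10 ms
U = Ttrans / (Ttrans + RTT)
U = 1 / (1 + 10)
U = 1 / 11 = 0.090909
U% = 9.09%

9.09


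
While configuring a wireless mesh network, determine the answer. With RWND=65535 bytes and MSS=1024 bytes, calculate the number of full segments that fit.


Given: RWND = 65535 bytes, MSS = 1024 bytes
Full segments = floor(RWND / MSS)
Full segments = floor(65535 / 1024)
Full segments = floor(63.999) = 63

63


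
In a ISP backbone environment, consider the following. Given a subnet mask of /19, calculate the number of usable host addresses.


Given: subnet mask /19
Host bits = 32 - 19 = 13
Total addresses = 2^13 = 8192
Usable hosts = 8192 - 2 (network + broadcast) = 8190

8190


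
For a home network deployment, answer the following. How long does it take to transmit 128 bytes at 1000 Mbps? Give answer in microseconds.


Given: packet = 128 bytes, bandwidth = 1000 Mbps
Packet in bits = 128 * 8 = 1024 bits
Bandwidth = 1000 * 10^6 = 1000000000 bps
Time = 1024 / 1000000000 seconds
Time in us = 1024 * 10^6 / 1000000000 = 1.024

1.024


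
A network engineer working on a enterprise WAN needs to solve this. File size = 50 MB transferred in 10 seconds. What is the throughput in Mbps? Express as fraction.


Given: file = 50 MB, time = 10 s
File in Mb = 50 * 8 = 400 Mb
Throughput = 400 / 10 Mbps
Throughput = 40 Mbps

40


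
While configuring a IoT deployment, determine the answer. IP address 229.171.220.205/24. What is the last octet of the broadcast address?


Given: IP = 229.171.220.205, prefix = /24
Host bits = 32 - 24 = 8
Network last octet = 205 AND mask = 0
Host part size = 2^8 - 1 = 255
Broadcast last octet = 0 OR 255 = 255

255


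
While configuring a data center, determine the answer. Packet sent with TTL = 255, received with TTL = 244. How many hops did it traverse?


Given: initial TTL = 255, received TTL = 244
Hops = initial TTL - received TTL
Hops = 255 - 244 = 11

11


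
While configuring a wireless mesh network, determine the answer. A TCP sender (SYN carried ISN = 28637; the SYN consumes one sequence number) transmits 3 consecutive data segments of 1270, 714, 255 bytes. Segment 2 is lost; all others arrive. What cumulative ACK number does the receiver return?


SYN uses sequence number 28637; first data byte = ISN + 1 = 28638.
Segment 1: SEQ = 28638, len = 1270 B, covers [28638, 29907]
Segment 2: SEQ = 29908, len = 714 B, covers [29908, 30621] [LOST]
Segment 3: SEQ = 30622, len = 255 B, covers [30622, 30876]
In-order data received: bytes [28638, 29907] (segments 1..1).
Segment 2 missing -> gap begins at byte 29908; later segments buffered out of order.
Cumulative ACK = next expected in-order byte = 28638 + 1270 = 29908

29908


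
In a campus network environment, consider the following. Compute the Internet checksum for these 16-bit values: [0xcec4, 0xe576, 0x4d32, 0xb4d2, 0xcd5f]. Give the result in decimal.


Given words: [0xcec4, 0xe576, 0x4d32, 0xb4d2, 0xcd5f]
Step 1: Sum all words
Raw sum = 52932 + 58742 + 19762 + 46290 + 52575 = 230301
Step 2: Fold carry: (33693 + 3) = 33696
One's complement = ~33696 & 0xFFFF = 31839

31839


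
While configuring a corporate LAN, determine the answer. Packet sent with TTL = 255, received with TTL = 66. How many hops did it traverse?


Given: initial TTL = 255, received TTL = 66
Hops = initial TTL - received TTL
Hops = 255 - 66 = 189

189


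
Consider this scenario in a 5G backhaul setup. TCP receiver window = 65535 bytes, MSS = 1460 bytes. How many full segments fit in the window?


Given: RWND = 65535 bytes, MSS = 1460 bytes
Full segments = floor(RWND / MSS)
Full segments = floor(65535 / 1460)
Full segments = floor(44.887) = 44

44


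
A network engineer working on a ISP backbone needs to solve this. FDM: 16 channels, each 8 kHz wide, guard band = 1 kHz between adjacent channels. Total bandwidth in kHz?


Given: 16 channels, 8 kHz each, guard = 1 kHz
Channel bandwidth = 16 * 8 = 128 kHz
Guard bands = 15 gaps * 1 kHz = 15 kHz
Total = 128 + 15 = 143 kHz

143


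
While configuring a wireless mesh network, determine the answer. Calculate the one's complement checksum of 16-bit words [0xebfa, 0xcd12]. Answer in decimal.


Given words: [0xebfa, 0xcd12]
Step 1: Sum all words
Raw sum = 60410 + 52498 = 112908
Step 2: Fold carry: (47372 + 1) = 47373
One's complement = ~47373 & 0xFFFF = 18162

18162


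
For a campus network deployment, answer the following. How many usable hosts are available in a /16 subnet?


Given: subnet mask /16
Host bits = 32 - 16 = 16
Total addresses = 2^16 = 65536
Usable hosts = 65536 - 2 (network + broadcast) = 65534

65534


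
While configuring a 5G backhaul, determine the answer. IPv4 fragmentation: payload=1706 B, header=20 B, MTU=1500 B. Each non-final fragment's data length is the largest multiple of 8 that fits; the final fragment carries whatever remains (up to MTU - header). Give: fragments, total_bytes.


Max data per non-final fragment = floor((MTU - header)/8)*8 = floor((1500 - 20)/8)*8 = floor(1480/8)*8 = 1480 B
Final fragment needs no 8-byte alignment: it can carry up to MTU - header = 1480 B
Non-final fragments needed = ceil((payload - 1480) / 1480) = ceil(226/1480) = ceil(0.1527) = 1
Number of fragments = 1 + 1 = 2
Fragment sizes (data): 1 * 1480 B + 226 B (last, 226 <= 1480 OK)
Total bytes sent = payload + n_frags * header = 1706 + 2*20 = 1706 + 40 = 1746 B

2, 1746


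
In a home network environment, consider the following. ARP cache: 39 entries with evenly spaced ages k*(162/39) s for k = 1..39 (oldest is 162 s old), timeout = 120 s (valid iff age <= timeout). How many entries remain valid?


Ages are k * 162/39 s for k = 1..39 (spacing = 4.1538 s).
Entry k is valid iff k * 162/39 <= 120 iff k <= 39 * 120 / 162 = 28.8889
n_valid = floor(28.8889) = 28
(n_stale = 39 - 28 = 11)

28


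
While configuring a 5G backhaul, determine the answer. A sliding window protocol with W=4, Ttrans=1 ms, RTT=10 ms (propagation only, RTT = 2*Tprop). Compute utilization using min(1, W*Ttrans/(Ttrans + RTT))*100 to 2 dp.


Given: W = 4, Ttrans = 1 ms, RTT = 10 ms (= 2 * Tprop, Tprop = 5 ms)
Cycle time = Ttrans + RTT = 1 + 10 = 11 ms (first packet sent until its ACK returns)
W * Ttrans = 4 * 1 = 4 ms of sending per cycle
W * Ttrans / (Ttrans + RTT) = 4 / 11 = 0.363636
U = min(1, 0.363636) = 0.363636
U% = 36.36%

36.36


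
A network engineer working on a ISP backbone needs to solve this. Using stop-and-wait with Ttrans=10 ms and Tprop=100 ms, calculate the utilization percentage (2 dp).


Given: Ttrans = 10 ms, Tprop = 100 ms
RTT = 2 * Tprop = 2 * 100 = 200 ms
U = Ttrans / (Ttrans + RTT)
U = 10 / (10 + 200)
U = 10 / 210 = 0.047619
U% = 4.76%

4.76


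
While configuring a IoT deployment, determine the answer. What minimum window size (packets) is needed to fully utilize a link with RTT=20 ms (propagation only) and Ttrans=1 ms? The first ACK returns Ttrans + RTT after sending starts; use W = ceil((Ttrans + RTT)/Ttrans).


Given: Ttrans = 1 ms, RTT = 20 ms (= 2 * Tprop, Tprop = 10 ms)
Time until first ACK returns = Ttrans + RTT = 1 + 20 = 21 ms
Need W * Ttrans >= Ttrans + RTT  ->  W >= (Ttrans + RTT) / Ttrans
(Ttrans + RTT) / Ttrans = 21 / 1 = 21
W_min = ceil(21) = 21

21


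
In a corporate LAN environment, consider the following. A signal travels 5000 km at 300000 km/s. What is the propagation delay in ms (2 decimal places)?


Given: distance = 5000 km, speed = 300000 km/s
Delay = distance / speed = 5000 / 300000 seconds
Delay in ms = 5000 * 1000 / 300000
Delay = 16.6667 ms
Rounded to 2 dp = 16.67 ms

16.67


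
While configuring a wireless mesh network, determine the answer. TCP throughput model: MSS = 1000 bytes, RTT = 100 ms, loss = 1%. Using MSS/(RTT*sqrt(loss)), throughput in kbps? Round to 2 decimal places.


Given: MSS = 1000 bytes, RTT = 100 ms, loss = 1%
RTT in seconds = 100 / 1000 = 0.1
Loss rate = 1% = 0.01
sqrt(loss) = sqrt(0.01) = 0.1
Throughput (bytes/s) = 1000 / (0.1 * 0.1) = 100000.0000
Throughput (kbps) = 100000.0000 * 8 / 1000 = 800.000000 -> 800.00 kbps (2 dp)

800.00


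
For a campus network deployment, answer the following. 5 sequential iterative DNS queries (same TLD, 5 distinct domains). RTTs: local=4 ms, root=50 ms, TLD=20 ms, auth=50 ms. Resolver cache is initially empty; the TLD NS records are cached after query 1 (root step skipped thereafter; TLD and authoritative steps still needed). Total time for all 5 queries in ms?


Lookup 1 (cold cache): local + root + TLD + auth = 4 + 50 + 20 + 50 = 124 ms
Lookups 2..5 (TLD NS cached -> skip root; new domain -> still ask TLD and auth): local + TLD + auth = 4 + 20 + 50 = 74 ms each
Remaining 4 lookups: 4 * 74 = 296 ms
Total = 124 + 296 = 420 ms

420


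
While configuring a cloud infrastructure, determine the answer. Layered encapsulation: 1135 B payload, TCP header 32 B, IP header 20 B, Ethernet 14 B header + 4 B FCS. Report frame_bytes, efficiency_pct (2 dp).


TCP segment = 1135 + 32 = 1167 B
IP packet = 1167 + 20 = 1187 B
Ethernet frame = 1187 + 14 + 4 = 1205 B
Efficiency = app / frame = 1135 / 1205 = 0.941909 = 94.1909% -> 94.19% (2 dp)

1205, 94.19


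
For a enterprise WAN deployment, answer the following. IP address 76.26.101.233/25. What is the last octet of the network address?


Given: IP = 76.26.101.233, prefix = /25
Subnet mask = 255.255.255.128
Last octet of IP: 233
Last octet of mask: 128
Network last octet = 233 AND 128 = 128

128


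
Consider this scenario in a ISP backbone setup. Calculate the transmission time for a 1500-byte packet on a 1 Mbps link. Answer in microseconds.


Given: packet = 1500 bytes, bandwidth = 1 Mbps
Packet in bits = 1500 * 8 = 12000 bits
Bandwidth = 1 * 10^6 = 1000000 bps
Time = 12000 / 1000000 seconds
Time in us = 12000 * 10^6 / 1000000 = 12000

12000


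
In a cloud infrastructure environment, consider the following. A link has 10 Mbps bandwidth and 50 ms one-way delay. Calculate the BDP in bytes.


Given: bandwidth = 10 Mbps, delay = 50 ms
BDP in bits = 10 * 10^6 * 50 / 1000
BDP in bits = 500000
BDP in bytes = 500000 / 8 = 62500

62500


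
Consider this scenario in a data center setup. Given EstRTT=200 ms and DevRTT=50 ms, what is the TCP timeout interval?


Given: EstRTT = 200 ms, DevRTT = 50 ms
Timeout = EstRTT + 4 * DevRTT
4 * DevRTT = 4 * 50 = 200
Timeout = 200 + 200 = 400 ms

400


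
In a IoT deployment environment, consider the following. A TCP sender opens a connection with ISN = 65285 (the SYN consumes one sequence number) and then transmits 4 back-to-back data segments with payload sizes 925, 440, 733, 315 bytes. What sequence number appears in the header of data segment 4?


The SYN occupies sequence number ISN = 65285, so the first data byte is ISN + 1 = 65286.
SEQ of data segment i = (ISN + 1) + sum of payload sizes of segments 1..i-1.
Segment 1: SEQ = 65286, payload = 925 bytes
Segment 2: SEQ = 66211, payload = 440 bytes
Segment 3: SEQ = 66651, payload = 733 bytes
Segment 4: SEQ = 67384, payload = 315 bytes
SEQ of segment 4 = 65286 + 925 + 440 + 733 = 67384

67384


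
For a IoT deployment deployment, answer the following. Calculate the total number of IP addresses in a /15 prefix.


Given: CIDR prefix /15
Host bits = 32 - 15 = 17
Total addresses = 2^17 = 131072

131072


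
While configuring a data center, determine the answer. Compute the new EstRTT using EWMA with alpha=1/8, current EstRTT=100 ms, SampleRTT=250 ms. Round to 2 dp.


Given: EstRTT = 100 ms, SampleRTT = 250 ms, alpha = 1/8
New EstRTT = (1 - alpha) * EstRTT + alpha * SampleRTT
(7/8) * 100 = 87.5
(1/8) * 250 = 31.25
New EstRTT = 87.5 + 31.25 = 118.75 ms -> 118.75 ms (2 dp)

118.75


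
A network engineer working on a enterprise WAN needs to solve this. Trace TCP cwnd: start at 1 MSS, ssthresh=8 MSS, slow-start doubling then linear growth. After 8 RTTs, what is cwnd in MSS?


RTT 0: cwnd = 1 MSS (initial)
RTT 1: cwnd = 2 MSS (slow start, doubled)
RTT 2: cwnd = 4 MSS (slow start, doubled)
RTT 3: cwnd = 8 MSS (slow start, doubled)
RTT 4: cwnd = 9 MSS (congestion avoidance, +1)
RTT 5: cwnd = 10 MSS (congestion avoidance, +1)
RTT 6: cwnd = 11 MSS (congestion avoidance, +1)
RTT 7: cwnd = 12 MSS (congestion avoidance, +1)
RTT 8: cwnd = 13 MSS (congestion avoidance, +1)

13


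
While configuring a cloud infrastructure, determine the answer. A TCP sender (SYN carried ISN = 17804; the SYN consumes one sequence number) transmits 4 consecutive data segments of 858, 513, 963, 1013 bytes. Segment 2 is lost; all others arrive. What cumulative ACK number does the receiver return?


SYN uses sequence number 17804; first data byte = ISN + 1 = 17805.
Segment 1: SEQ = 17805, len = 858 B, covers [17805, 18662]
Segment 2: SEQ = 18663, len = 513 B, covers [18663, 19175] [LOST]
Segment 3: SEQ = 19176, len = 963 B, covers [19176, 20138]
Segment 4: SEQ = 20139, len = 1013 B, covers [20139, 21151]
In-order data received: bytes [17805, 18662] (segments 1..1).
Segment 2 missing -> gap begins at byte 18663; later segments buffered out of order.
Cumulative ACK = next expected in-order byte = 17805 + 858 = 18663

18663


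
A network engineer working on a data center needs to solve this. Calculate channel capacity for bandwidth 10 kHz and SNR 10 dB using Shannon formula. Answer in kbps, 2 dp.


Given: B = 10 kHz, SNR = 10 dB
SNR linear = 10^(10/10) = 10
1 + SNR = 11
log2(11) = 3.4594316186
C = 10 * 1000 * 3.4594316186 = 34594.3162 bps
C = 34.594316 kbps -> 34.59 kbps (2 dp)

34.59


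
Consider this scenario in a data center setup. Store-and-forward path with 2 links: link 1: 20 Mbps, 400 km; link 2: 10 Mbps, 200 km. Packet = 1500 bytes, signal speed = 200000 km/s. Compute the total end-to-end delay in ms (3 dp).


Packet = 1500 bytes = 12000 bits. Store-and-forward: sum (t_trans + t_prop) per link.
Link 1: t_trans = 12000/(20*10^6) s = 0.6000 ms; t_prop = 400/200000 s = 2.0000 ms; subtotal = 2.6000 ms
Link 2: t_trans = 12000/(10*10^6) s = 1.2000 ms; t_prop = 200/200000 s = 1.0000 ms; subtotal = 2.2000 ms
End-to-end = 2.6000 + 2.2000 = 4.8000 ms -> 4.800 ms (3 dp)

4.800


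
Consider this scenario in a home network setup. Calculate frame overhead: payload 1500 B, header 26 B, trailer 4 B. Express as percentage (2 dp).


Given: payload = 1500 B, header = 26 B, trailer = 4 B
Overhead bytes = header + trailer = 26 + 4 = 30
Total frame = payload + overhead = 1500 + 30 = 1530
Overhead % = 30 / 1530 * 100 = 1.9608% -> 1.96% (2 dp)

1.96


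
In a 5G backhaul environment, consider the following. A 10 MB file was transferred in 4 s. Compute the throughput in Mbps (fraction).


Given: file = 10 MB, time = 4 s
File in Mb = 10 * 8 = 80 Mb
Throughput = 80 / 4 Mbps
Throughput = 20 Mbps

20


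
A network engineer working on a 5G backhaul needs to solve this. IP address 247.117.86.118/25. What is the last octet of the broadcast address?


Given: IP = 247.117.86.118, prefix = /25
Host bits = 32 - 25 = 7
Network last octet = 118 AND mask = 0
Host part size = 2^7 - 1 = 127
Broadcast last octet = 0 OR 127 = 127

127


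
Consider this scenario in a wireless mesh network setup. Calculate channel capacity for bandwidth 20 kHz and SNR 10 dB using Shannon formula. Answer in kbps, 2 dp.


Given: B = 20 kHz, SNR = 10 dB
SNR linear = 10^(10/10) = 10
1 + SNR = 11
log2(11) = 3.4594316186
C = 20 * 1000 * 3.4594316186 = 69188.6324 bps
C = 69.188632 kbps -> 69.19 kbps (2 dp)

69.19


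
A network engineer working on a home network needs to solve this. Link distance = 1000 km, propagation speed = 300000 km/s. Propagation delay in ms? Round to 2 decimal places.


Given: distance = 1000 km, speed = 300000 km/s
Delay = distance / speed = 1000 / 300000 seconds
Delay in ms = 1000 * 1000 / 300000
Delay = 3.3333 ms
Rounded to 2 dp = 3.33 ms

3.33


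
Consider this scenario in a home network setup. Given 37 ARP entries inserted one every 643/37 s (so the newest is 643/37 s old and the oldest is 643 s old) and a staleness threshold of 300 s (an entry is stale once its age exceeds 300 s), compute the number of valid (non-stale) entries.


Ages are k * 643/37 s for k = 1..37 (spacing = 17.3784 s).
Entry k is valid iff k * 643/37 <= 300 iff k <= 37 * 300 / 643 = 17.2628
n_valid = floor(17.2628) = 17
(n_stale = 37 - 17 = 20)

17


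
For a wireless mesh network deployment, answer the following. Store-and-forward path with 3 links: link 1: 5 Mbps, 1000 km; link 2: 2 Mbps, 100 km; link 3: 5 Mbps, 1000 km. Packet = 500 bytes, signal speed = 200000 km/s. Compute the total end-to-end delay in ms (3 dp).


Packet = 500 bytes = 4000 bits. Store-and-forward: sum (t_trans + t_prop) per link.
Link 1: t_trans = 4000/(5*10^6) s = 0.8000 ms; t_prop = 1000/200000 s = 5.0000 ms; subtotal = 5.8000 ms
Link 2: t_trans = 4000/(2*10^6) s = 2.0000 ms; t_prop = 100/200000 s = 0.5000 ms; subtotal = 2.5000 ms
Link 3: t_trans = 4000/(5*10^6) s = 0.8000 ms; t_prop = 1000/200000 s = 5.0000 ms; subtotal = 5.8000 ms
End-to-end = 5.8000 + 2.5000 + 5.8000 = 14.1000 ms -> 14.100 ms (3 dp)

14.100


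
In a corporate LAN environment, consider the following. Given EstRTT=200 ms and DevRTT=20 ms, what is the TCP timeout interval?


Given: EstRTT = 200 ms, DevRTT = 20 ms
Timeout = EstRTT + 4 * DevRTT
4 * DevRTT = 4 * 20 = 80
Timeout = 200 + 80 = 280 ms

280
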